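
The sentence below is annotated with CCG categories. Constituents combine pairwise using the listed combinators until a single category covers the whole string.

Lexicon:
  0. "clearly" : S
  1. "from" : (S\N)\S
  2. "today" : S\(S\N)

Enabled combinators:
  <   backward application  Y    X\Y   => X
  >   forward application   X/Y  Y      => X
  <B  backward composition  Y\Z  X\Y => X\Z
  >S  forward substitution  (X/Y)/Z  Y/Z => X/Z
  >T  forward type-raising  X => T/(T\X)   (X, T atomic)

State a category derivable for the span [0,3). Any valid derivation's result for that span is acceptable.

S

[0,3] S   <
  [0,2] S\N   <
    [0,1] "clearly" : S
    [1,2] "from" : (S\N)\S
  [2,3] "today" : S\(S\N)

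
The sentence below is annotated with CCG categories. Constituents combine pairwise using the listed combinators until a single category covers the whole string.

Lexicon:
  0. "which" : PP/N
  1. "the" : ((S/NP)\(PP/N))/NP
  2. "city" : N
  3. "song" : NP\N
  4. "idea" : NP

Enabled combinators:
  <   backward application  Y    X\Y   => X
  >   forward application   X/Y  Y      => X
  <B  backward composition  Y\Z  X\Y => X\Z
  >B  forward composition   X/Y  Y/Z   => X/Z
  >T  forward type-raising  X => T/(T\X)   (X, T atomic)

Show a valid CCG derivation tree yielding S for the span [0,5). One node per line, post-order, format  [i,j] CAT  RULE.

[0,1] PP/N  lex  "which"
[1,2] ((S/NP)\(PP/N))/NP  lex  "the"
[2,3] N  lex  "city"
[3,4] NP\N  lex  "song"
[2,4] NP  <  k=3
[1,4] (S/NP)\(PP/N)  >  k=2
[0,4] S/NP  <  k=1
[4,5] NP  lex  "idea"
[0,5] S  >  k=4

[0,5] S   >
  [0,4] S/NP   <
    [0,1] "which" : PP/N
    [1,4] (S/NP)\(PP/N)   >
      [1,2] "the" : ((S/NP)\(PP/N))/NP
      [2,4] NP   <
        [2,3] "city" : N
        [3,4] "song" : NP\N
  [4,5] "idea" : NP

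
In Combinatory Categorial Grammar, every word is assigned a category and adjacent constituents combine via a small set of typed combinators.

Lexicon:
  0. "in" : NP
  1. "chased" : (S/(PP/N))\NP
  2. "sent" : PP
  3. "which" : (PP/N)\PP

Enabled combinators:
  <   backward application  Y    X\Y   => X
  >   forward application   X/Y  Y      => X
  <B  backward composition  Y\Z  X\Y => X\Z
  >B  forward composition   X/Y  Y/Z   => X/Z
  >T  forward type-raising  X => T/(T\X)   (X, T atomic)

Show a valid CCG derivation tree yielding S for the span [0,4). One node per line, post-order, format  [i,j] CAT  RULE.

[0,4] S   >
  [0,2] S/(PP/N)   <
    [0,1] "in" : NP
    [1,2] "chased" : (S/(PP/N))\NP
  [2,4] PP/N   <
    [2,3] "sent" : PP
    [3,4] "which" : (PP/N)\PP

[0,1] NP  lex  "in"
[1,2] (S/(PP/N))\NP  lex  "chased"
[0,2] S/(PP/N)  <  k=1
[2,3] PP  lex  "sent"
[3,4] (PP/N)\PP  lex  "which"
[2,4] PP/N  <  k=3
[0,4] S  >  k=2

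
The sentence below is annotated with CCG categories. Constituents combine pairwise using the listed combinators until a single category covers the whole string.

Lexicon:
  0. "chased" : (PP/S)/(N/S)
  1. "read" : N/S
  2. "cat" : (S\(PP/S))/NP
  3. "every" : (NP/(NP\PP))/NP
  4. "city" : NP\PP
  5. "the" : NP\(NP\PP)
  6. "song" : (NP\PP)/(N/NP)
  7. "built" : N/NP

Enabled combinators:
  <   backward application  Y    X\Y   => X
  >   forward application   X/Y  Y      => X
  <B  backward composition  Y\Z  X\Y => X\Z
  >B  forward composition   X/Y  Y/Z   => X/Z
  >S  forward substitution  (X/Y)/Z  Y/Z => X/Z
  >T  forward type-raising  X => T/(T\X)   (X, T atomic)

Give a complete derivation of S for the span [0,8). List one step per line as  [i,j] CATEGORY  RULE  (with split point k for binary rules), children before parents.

[0,8] S   <
  [0,2] PP/S   >
    [0,1] "chased" : (PP/S)/(N/S)
    [1,2] "read" : N/S
  [2,8] S\(PP/S)   >
    [2,3] "cat" : (S\(PP/S))/NP
    [3,8] NP   >
      [3,6] NP/(NP\PP)   >
        [3,4] "every" : (NP/(NP\PP))/NP
        [4,6] NP   <
          [4,5] "city" : NP\PP
          [5,6] "the" : NP\(NP\PP)
      [6,8] NP\PP   >
        [6,7] "song" : (NP\PP)/(N/NP)
        [7,8] "built" : N/NP

[0,1] (PP/S)/(N/S)  lex  "chased"
[1,2] N/S  lex  "read"
[0,2] PP/S  >  k=1
[2,3] (S\(PP/S))/NP  lex  "cat"
[3,4] (NP/(NP\PP))/NP  lex  "every"
[4,5] NP\PP  lex  "city"
[5,6] NP\(NP\PP)  lex  "the"
[4,6] NP  <  k=5
[3,6] NP/(NP\PP)  >  k=4
[6,7] (NP\PP)/(N/NP)  lex  "song"
[7,8] N/NP  lex  "built"
[6,8] NP\PP  >  k=7
[3,8] NP  >  k=6
[2,8] S\(PP/S)  >  k=3
[0,8] S  <  k=2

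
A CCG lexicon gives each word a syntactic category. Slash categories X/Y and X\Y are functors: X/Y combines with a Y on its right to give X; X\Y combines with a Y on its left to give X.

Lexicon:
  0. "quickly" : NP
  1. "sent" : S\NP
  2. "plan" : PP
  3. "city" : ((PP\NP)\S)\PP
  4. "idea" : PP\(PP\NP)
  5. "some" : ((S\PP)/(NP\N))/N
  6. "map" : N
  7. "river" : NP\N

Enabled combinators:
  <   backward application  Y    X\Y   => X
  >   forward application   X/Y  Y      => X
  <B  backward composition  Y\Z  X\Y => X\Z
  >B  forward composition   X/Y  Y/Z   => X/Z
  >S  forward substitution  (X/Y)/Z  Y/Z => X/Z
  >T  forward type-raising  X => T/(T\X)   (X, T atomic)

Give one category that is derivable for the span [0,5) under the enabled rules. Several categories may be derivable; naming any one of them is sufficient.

[0,8] S   <
  [0,5] PP   <
    [0,4] PP\NP   <
      [0,2] S   >
        [0,1] S/(S\NP)   >T
          [0,1] "quickly" : NP
        [1,2] "sent" : S\NP
      [2,4] (PP\NP)\S   <
        [2,3] "plan" : PP
        [3,4] "city" : ((PP\NP)\S)\PP
    [4,5] "idea" : PP\(PP\NP)
  [5,8] S\PP   >
    [5,7] (S\PP)/(NP\N)   >
      [5,6] "some" : ((S\PP)/(NP\N))/N
      [6,7] "map" : N
    [7,8] "river" : NP\N

PP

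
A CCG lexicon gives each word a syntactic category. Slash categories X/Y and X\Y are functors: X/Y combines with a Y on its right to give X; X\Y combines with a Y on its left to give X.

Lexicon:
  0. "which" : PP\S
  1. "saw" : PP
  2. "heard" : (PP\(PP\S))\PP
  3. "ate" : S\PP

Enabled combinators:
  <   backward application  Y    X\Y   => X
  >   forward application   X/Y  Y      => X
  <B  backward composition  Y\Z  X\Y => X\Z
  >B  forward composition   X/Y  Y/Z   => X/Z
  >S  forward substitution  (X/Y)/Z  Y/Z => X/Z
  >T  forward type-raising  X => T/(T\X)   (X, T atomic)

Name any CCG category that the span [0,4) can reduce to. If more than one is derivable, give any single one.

S

[0,4] S   <
  [0,3] PP   <
    [0,1] "which" : PP\S
    [1,3] PP\(PP\S)   <
      [1,2] "saw" : PP
      [2,3] "heard" : (PP\(PP\S))\PP
  [3,4] "ate" : S\PP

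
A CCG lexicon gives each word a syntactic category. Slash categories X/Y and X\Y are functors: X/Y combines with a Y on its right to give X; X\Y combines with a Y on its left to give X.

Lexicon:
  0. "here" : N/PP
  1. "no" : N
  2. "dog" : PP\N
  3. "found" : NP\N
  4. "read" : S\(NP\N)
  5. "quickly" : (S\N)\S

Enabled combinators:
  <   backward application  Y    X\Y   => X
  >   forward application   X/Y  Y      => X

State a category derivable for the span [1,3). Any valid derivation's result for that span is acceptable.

[0,6] S   <
  [0,3] N   >
    [0,1] "here" : N/PP
    [1,3] PP   <
      [1,2] "no" : N
      [2,3] "dog" : PP\N
  [3,6] S\N   <
    [3,5] S   <
      [3,4] "found" : NP\N
      [4,5] "read" : S\(NP\N)
    [5,6] "quickly" : (S\N)\S

PP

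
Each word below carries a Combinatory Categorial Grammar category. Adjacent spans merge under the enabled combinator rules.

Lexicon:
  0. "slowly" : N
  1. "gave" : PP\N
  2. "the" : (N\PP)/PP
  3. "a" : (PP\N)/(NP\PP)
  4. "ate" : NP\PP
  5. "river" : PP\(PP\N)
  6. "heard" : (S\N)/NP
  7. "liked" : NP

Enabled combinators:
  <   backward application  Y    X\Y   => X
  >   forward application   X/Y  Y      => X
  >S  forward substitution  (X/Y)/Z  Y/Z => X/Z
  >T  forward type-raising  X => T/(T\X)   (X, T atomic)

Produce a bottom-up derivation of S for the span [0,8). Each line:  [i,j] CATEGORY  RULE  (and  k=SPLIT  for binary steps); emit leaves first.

[0,1] N  lex  "slowly"
[1,2] PP\N  lex  "gave"
[0,2] PP  <  k=1
[2,3] (N\PP)/PP  lex  "the"
[3,4] (PP\N)/(NP\PP)  lex  "a"
[4,5] NP\PP  lex  "ate"
[3,5] PP\N  >  k=4
[5,6] PP\(PP\N)  lex  "river"
[3,6] PP  <  k=5
[2,6] N\PP  >  k=3
[0,6] N  <  k=2
[6,7] (S\N)/NP  lex  "heard"
[7,8] NP  lex  "liked"
[6,8] S\N  >  k=7
[0,8] S  <  k=6

[0,8] S   <
  [0,6] N   <
    [0,2] PP   <
      [0,1] "slowly" : N
      [1,2] "gave" : PP\N
    [2,6] N\PP   >
      [2,3] "the" : (N\PP)/PP
      [3,6] PP   <
        [3,5] PP\N   >
          [3,4] "a" : (PP\N)/(NP\PP)
          [4,5] "ate" : NP\PP
        [5,6] "river" : PP\(PP\N)
  [6,8] S\N   >
    [6,7] "heard" : (S\N)/NP
    [7,8] "liked" : NP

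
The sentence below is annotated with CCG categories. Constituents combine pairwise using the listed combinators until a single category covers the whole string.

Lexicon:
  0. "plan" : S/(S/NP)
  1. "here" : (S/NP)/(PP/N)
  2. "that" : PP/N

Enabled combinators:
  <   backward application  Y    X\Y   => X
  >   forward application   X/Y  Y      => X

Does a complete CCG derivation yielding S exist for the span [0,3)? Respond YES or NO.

YES

[0,3] S   >
  [0,1] "plan" : S/(S/NP)
  [1,3] S/NP   >
    [1,2] "here" : (S/NP)/(PP/N)
    [2,3] "that" : PP/N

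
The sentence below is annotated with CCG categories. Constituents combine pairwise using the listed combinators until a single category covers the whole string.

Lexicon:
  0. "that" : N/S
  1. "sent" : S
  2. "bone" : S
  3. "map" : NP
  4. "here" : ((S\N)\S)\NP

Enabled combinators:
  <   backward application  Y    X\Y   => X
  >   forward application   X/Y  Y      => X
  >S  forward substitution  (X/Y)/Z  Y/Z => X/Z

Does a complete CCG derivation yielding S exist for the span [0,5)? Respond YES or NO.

YES

[0,5] S   <
  [0,2] N   >
    [0,1] "that" : N/S
    [1,2] "sent" : S
  [2,5] S\N   <
    [2,3] "bone" : S
    [3,5] (S\N)\S   <
      [3,4] "map" : NP
      [4,5] "here" : ((S\N)\S)\NP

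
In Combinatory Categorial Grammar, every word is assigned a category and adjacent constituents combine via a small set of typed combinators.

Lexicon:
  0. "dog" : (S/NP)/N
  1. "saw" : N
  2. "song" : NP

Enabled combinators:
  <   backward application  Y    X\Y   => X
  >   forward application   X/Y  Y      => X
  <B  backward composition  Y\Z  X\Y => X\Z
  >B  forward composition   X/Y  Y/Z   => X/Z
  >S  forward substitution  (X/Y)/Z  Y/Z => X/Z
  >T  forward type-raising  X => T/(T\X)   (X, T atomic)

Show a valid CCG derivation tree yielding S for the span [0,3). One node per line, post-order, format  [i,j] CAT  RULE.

[0,3] S   >
  [0,2] S/NP   >
    [0,1] "dog" : (S/NP)/N
    [1,2] "saw" : N
  [2,3] "song" : NP

[0,1] (S/NP)/N  lex  "dog"
[1,2] N  lex  "saw"
[0,2] S/NP  >  k=1
[2,3] NP  lex  "song"
[0,3] S  >  k=2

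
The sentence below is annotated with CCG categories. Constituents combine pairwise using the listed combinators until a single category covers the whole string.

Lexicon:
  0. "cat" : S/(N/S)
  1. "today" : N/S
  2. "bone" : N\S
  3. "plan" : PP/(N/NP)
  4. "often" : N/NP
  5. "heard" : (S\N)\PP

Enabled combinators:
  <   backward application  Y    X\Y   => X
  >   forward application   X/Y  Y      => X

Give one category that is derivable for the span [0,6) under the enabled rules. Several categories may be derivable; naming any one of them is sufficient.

[0,6] S   <
  [0,3] N   <
    [0,2] S   >
      [0,1] "cat" : S/(N/S)
      [1,2] "today" : N/S
    [2,3] "bone" : N\S
  [3,6] S\N   <
    [3,5] PP   >
      [3,4] "plan" : PP/(N/NP)
      [4,5] "often" : N/NP
    [5,6] "heard" : (S\N)\PP

S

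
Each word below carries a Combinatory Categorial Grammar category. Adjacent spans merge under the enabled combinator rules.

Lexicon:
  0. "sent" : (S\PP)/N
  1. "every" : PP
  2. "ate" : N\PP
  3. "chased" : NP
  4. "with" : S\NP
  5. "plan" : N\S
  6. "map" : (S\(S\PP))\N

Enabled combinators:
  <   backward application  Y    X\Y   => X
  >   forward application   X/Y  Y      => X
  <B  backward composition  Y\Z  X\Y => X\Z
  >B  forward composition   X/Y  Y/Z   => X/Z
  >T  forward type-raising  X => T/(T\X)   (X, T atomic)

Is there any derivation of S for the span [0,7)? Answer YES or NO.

YES

[0,7] S   <
  [0,3] S\PP   >
    [0,1] "sent" : (S\PP)/N
    [1,3] N   >
      [1,2] N/(N\PP)   >T
        [1,2] "every" : PP
      [2,3] "ate" : N\PP
  [3,7] S\(S\PP)   <
    [3,6] N   <
      [3,4] "chased" : NP
      [4,6] N\NP   <B
        [4,5] "with" : S\NP
        [5,6] "plan" : N\S
    [6,7] "map" : (S\(S\PP))\N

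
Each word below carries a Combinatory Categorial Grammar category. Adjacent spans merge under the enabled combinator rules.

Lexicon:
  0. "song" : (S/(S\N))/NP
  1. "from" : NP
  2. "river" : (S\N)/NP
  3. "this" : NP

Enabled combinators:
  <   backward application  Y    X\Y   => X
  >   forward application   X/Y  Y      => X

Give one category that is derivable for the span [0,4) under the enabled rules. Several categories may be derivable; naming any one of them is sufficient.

[0,4] S   >
  [0,2] S/(S\N)   >
    [0,1] "song" : (S/(S\N))/NP
    [1,2] "from" : NP
  [2,4] S\N   >
    [2,3] "river" : (S\N)/NP
    [3,4] "this" : NP

S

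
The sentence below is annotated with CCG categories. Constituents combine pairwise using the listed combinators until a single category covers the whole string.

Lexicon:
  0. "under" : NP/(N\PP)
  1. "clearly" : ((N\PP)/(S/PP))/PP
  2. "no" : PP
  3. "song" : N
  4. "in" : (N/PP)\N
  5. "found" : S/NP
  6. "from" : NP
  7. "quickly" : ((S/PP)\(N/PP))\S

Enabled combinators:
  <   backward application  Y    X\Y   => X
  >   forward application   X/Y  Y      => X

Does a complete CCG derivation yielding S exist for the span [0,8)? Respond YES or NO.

NO

NP/(N\PP) ((N\PP)/(S/PP))/PP PP N (N/PP)\N S/NP NP ((S/PP)\(N/PP))\S
CKY chart[0,8] = {NP}; S ∉ chart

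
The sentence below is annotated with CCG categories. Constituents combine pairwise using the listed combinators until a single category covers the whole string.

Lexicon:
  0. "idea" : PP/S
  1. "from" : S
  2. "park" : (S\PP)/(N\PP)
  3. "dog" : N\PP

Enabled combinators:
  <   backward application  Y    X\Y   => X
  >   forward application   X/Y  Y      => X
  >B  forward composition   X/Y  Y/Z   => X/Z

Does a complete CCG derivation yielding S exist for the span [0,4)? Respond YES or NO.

YES

[0,4] S   <
  [0,2] PP   >
    [0,1] "idea" : PP/S
    [1,2] "from" : S
  [2,4] S\PP   >
    [2,3] "park" : (S\PP)/(N\PP)
    [3,4] "dog" : N\PP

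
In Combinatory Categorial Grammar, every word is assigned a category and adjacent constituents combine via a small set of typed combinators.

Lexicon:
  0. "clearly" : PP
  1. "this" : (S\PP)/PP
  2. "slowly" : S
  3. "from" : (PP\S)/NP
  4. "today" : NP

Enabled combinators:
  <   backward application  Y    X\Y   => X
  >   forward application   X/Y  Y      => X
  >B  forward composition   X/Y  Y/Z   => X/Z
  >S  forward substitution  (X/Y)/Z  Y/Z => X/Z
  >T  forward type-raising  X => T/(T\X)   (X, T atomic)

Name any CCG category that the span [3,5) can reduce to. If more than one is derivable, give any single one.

[0,5] S   <
  [0,1] "clearly" : PP
  [1,5] S\PP   >
    [1,2] "this" : (S\PP)/PP
    [2,5] PP   >
      [2,3] PP/(PP\S)   >T
        [2,3] "slowly" : S
      [3,5] PP\S   >
        [3,4] "from" : (PP\S)/NP
        [4,5] "today" : NP

PP\S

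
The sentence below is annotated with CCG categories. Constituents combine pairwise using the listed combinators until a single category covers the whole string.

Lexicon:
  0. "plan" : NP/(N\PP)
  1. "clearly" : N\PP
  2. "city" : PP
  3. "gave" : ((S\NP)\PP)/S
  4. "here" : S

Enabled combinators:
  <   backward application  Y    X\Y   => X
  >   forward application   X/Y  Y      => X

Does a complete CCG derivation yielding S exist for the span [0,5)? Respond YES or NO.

[0,5] S   <
  [0,2] NP   >
    [0,1] "plan" : NP/(N\PP)
    [1,2] "clearly" : N\PP
  [2,5] S\NP   <
    [2,3] "city" : PP
    [3,5] (S\NP)\PP   >
      [3,4] "gave" : ((S\NP)\PP)/S
      [4,5] "here" : S

YES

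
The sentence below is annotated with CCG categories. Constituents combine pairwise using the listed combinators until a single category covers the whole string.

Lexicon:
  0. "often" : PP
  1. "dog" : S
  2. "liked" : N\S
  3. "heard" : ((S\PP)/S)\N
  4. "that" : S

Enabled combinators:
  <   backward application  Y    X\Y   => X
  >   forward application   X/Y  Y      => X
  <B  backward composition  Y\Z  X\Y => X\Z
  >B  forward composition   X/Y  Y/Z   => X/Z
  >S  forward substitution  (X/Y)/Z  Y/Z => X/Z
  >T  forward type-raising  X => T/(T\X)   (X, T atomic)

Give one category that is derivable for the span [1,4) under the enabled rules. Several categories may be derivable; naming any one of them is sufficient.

(S\PP)/S

[0,5] S   <
  [0,1] "often" : PP
  [1,5] S\PP   >
    [1,4] (S\PP)/S   <
      [1,3] N   <
        [1,2] "dog" : S
        [2,3] "liked" : N\S
      [3,4] "heard" : ((S\PP)/S)\N
    [4,5] "that" : S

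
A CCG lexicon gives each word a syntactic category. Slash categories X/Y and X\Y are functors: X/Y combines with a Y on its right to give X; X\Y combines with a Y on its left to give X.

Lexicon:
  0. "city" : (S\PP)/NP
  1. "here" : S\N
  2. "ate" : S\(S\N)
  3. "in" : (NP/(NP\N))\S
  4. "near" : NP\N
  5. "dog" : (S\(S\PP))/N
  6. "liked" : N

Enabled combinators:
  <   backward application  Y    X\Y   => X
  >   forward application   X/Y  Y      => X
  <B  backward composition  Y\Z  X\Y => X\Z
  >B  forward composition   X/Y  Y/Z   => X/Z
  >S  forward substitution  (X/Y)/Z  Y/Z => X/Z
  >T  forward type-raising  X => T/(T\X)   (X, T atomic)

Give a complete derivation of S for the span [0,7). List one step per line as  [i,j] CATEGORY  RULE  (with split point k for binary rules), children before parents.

[0,1] (S\PP)/NP  lex  "city"
[1,2] S\N  lex  "here"
[2,3] S\(S\N)  lex  "ate"
[1,3] S  <  k=2
[3,4] (NP/(NP\N))\S  lex  "in"
[1,4] NP/(NP\N)  <  k=3
[4,5] NP\N  lex  "near"
[1,5] NP  >  k=4
[0,5] S\PP  >  k=1
[5,6] (S\(S\PP))/N  lex  "dog"
[6,7] N  lex  "liked"
[5,7] S\(S\PP)  >  k=6
[0,7] S  <  k=5

[0,7] S   <
  [0,5] S\PP   >
    [0,1] "city" : (S\PP)/NP
    [1,5] NP   >
      [1,4] NP/(NP\N)   <
        [1,3] S   <
          [1,2] "here" : S\N
          [2,3] "ate" : S\(S\N)
        [3,4] "in" : (NP/(NP\N))\S
      [4,5] "near" : NP\N
  [5,7] S\(S\PP)   >
    [5,6] "dog" : (S\(S\PP))/N
    [6,7] "liked" : N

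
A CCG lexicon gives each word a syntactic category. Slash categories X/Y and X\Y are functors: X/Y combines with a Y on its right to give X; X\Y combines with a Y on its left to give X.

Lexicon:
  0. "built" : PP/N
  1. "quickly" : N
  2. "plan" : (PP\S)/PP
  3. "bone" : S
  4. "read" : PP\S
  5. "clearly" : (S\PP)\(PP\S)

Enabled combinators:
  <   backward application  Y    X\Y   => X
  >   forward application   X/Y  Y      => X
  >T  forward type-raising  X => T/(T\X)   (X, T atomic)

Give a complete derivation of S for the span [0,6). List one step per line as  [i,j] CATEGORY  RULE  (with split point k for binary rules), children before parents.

[0,1] PP/N  lex  "built"
[1,2] N  lex  "quickly"
[0,2] PP  >  k=1
[2,3] (PP\S)/PP  lex  "plan"
[3,4] S  lex  "bone"
[4,5] PP\S  lex  "read"
[3,5] PP  <  k=4
[2,5] PP\S  >  k=3
[5,6] (S\PP)\(PP\S)  lex  "clearly"
[2,6] S\PP  <  k=5
[0,6] S  <  k=2

[0,6] S   <
  [0,2] PP   >
    [0,1] "built" : PP/N
    [1,2] "quickly" : N
  [2,6] S\PP   <
    [2,5] PP\S   >
      [2,3] "plan" : (PP\S)/PP
      [3,5] PP   <
        [3,4] "bone" : S
        [4,5] "read" : PP\S
    [5,6] "clearly" : (S\PP)\(PP\S)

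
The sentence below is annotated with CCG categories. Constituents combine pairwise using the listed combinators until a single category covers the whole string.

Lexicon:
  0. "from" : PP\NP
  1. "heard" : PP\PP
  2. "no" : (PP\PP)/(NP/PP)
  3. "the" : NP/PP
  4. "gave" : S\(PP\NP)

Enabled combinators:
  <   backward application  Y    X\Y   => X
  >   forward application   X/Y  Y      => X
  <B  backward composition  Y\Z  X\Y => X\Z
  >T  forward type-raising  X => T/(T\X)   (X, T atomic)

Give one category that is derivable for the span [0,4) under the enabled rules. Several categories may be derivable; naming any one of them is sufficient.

PP\NP

[0,5] S   <
  [0,4] PP\NP   <B
    [0,2] PP\NP   <B
      [0,1] "from" : PP\NP
      [1,2] "heard" : PP\PP
    [2,4] PP\PP   >
      [2,3] "no" : (PP\PP)/(NP/PP)
      [3,4] "the" : NP/PP
  [4,5] "gave" : S\(PP\NP)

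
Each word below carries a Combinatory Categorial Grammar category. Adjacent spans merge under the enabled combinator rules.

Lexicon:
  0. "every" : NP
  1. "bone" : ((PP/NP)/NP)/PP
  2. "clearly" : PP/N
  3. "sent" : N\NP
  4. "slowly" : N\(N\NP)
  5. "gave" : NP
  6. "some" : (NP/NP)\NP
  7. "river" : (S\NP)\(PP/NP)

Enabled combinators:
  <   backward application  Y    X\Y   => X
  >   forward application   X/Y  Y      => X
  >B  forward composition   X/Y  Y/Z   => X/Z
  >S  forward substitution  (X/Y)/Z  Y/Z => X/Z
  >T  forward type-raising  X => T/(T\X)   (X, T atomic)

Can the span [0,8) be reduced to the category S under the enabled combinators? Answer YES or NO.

[0,8] S   <
  [0,1] "every" : NP
  [1,8] S\NP   <
    [1,7] PP/NP   >S
      [1,5] (PP/NP)/NP   >
        [1,2] "bone" : ((PP/NP)/NP)/PP
        [2,5] PP   >
          [2,3] "clearly" : PP/N
          [3,5] N   <
            [3,4] "sent" : N\NP
            [4,5] "slowly" : N\(N\NP)
      [5,7] NP/NP   <
        [5,6] "gave" : NP
        [6,7] "some" : (NP/NP)\NP
    [7,8] "river" : (S\NP)\(PP/NP)

YES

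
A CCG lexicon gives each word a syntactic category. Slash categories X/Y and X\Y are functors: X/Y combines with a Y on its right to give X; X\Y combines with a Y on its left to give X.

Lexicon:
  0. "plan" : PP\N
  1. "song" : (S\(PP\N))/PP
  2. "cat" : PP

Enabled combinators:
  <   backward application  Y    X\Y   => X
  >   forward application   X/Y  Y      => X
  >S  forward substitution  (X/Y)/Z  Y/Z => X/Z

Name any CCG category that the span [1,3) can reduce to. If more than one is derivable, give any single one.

S\(PP\N)

[0,3] S   <
  [0,1] "plan" : PP\N
  [1,3] S\(PP\N)   >
    [1,2] "song" : (S\(PP\N))/PP
    [2,3] "cat" : PP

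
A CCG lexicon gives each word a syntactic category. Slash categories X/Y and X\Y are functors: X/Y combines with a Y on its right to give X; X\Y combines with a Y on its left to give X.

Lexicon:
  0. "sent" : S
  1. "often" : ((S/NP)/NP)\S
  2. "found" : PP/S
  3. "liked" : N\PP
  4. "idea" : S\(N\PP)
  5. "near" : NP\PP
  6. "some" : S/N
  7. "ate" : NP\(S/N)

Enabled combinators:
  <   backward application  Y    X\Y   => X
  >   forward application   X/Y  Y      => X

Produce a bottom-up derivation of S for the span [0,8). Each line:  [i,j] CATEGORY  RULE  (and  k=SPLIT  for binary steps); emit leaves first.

[0,8] S   >
  [0,6] S/NP   >
    [0,2] (S/NP)/NP   <
      [0,1] "sent" : S
      [1,2] "often" : ((S/NP)/NP)\S
    [2,6] NP   <
      [2,5] PP   >
        [2,3] "found" : PP/S
        [3,5] S   <
          [3,4] "liked" : N\PP
          [4,5] "idea" : S\(N\PP)
      [5,6] "near" : NP\PP
  [6,8] NP   <
    [6,7] "some" : S/N
    [7,8] "ate" : NP\(S/N)

[0,1] S  lex  "sent"
[1,2] ((S/NP)/NP)\S  lex  "often"
[0,2] (S/NP)/NP  <  k=1
[2,3] PP/S  lex  "found"
[3,4] N\PP  lex  "liked"
[4,5] S\(N\PP)  lex  "idea"
[3,5] S  <  k=4
[2,5] PP  >  k=3
[5,6] NP\PP  lex  "near"
[2,6] NP  <  k=5
[0,6] S/NP  >  k=2
[6,7] S/N  lex  "some"
[7,8] NP\(S/N)  lex  "ate"
[6,8] NP  <  k=7
[0,8] S  >  k=6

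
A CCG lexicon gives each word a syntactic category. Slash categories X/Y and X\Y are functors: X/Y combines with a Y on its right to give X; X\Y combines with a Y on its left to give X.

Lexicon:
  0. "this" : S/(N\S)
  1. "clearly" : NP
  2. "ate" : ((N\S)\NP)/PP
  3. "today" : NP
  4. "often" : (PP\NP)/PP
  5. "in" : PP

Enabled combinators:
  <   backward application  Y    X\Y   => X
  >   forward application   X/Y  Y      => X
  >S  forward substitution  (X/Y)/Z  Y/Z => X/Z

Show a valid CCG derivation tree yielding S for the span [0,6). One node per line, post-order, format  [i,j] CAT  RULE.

[0,1] S/(N\S)  lex  "this"
[1,2] NP  lex  "clearly"
[2,3] ((N\S)\NP)/PP  lex  "ate"
[3,4] NP  lex  "today"
[4,5] (PP\NP)/PP  lex  "often"
[5,6] PP  lex  "in"
[4,6] PP\NP  >  k=5
[3,6] PP  <  k=4
[2,6] (N\S)\NP  >  k=3
[1,6] N\S  <  k=2
[0,6] S  >  k=1

[0,6] S   >
  [0,1] "this" : S/(N\S)
  [1,6] N\S   <
    [1,2] "clearly" : NP
    [2,6] (N\S)\NP   >
      [2,3] "ate" : ((N\S)\NP)/PP
      [3,6] PP   <
        [3,4] "today" : NP
        [4,6] PP\NP   >
          [4,5] "often" : (PP\NP)/PP
          [5,6] "in" : PP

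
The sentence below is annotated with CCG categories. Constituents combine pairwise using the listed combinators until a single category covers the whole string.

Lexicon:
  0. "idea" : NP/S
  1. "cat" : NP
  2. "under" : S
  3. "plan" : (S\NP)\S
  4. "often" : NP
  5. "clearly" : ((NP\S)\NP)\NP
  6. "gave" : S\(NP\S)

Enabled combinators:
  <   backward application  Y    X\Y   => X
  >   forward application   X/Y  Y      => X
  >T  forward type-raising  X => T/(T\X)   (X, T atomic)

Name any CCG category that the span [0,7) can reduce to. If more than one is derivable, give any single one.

[0,7] S   <
  [0,6] NP\S   <
    [0,4] NP   >
      [0,1] "idea" : NP/S
      [1,4] S   >
        [1,2] S/(S\NP)   >T
          [1,2] "cat" : NP
        [2,4] S\NP   <
          [2,3] "under" : S
          [3,4] "plan" : (S\NP)\S
    [4,6] (NP\S)\NP   <
      [4,5] "often" : NP
      [5,6] "clearly" : ((NP\S)\NP)\NP
  [6,7] "gave" : S\(NP\S)

S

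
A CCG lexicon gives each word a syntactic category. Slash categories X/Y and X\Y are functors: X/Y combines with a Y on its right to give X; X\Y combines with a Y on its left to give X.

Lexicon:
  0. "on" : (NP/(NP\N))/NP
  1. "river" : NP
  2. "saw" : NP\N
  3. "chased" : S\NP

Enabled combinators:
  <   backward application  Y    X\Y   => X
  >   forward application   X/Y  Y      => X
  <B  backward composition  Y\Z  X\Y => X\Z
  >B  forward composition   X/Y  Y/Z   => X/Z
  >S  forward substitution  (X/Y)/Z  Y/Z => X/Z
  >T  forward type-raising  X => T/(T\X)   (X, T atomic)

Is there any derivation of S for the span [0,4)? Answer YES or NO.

YES

[0,4] S   <
  [0,3] NP   >
    [0,2] NP/(NP\N)   >
      [0,1] "on" : (NP/(NP\N))/NP
      [1,2] "river" : NP
    [2,3] "saw" : NP\N
  [3,4] "chased" : S\NP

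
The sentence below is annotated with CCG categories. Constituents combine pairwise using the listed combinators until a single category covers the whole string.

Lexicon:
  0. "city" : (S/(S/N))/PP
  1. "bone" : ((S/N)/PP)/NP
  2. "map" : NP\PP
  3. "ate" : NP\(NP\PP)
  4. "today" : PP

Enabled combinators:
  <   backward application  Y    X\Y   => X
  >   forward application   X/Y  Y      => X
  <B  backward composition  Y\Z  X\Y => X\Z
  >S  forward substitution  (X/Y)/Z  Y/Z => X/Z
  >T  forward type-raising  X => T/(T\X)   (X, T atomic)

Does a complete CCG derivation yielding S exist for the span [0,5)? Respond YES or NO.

YES

[0,5] S   >
  [0,4] S/PP   >S
    [0,1] "city" : (S/(S/N))/PP
    [1,4] (S/N)/PP   >
      [1,2] "bone" : ((S/N)/PP)/NP
      [2,4] NP   <
        [2,3] "map" : NP\PP
        [3,4] "ate" : NP\(NP\PP)
  [4,5] "today" : PP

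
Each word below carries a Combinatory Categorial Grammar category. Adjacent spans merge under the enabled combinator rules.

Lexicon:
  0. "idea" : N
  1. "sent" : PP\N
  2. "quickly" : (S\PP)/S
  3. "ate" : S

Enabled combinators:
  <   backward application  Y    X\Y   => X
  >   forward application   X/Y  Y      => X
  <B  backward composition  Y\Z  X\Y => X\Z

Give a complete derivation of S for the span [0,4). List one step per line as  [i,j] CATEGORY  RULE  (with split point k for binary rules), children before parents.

[0,4] S   <
  [0,2] PP   <
    [0,1] "idea" : N
    [1,2] "sent" : PP\N
  [2,4] S\PP   >
    [2,3] "quickly" : (S\PP)/S
    [3,4] "ate" : S

[0,1] N  lex  "idea"
[1,2] PP\N  lex  "sent"
[0,2] PP  <  k=1
[2,3] (S\PP)/S  lex  "quickly"
[3,4] S  lex  "ate"
[2,4] S\PP  >  k=3
[0,4] S  <  k=2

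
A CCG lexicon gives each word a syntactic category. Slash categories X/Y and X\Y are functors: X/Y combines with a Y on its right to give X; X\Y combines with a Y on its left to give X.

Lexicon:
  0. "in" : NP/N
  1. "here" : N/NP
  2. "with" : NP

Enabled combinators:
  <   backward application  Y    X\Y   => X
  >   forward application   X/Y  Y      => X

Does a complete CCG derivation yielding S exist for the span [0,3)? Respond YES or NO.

NP/N N/NP NP
CKY chart[0,3] = {NP}; S ∉ chart

NO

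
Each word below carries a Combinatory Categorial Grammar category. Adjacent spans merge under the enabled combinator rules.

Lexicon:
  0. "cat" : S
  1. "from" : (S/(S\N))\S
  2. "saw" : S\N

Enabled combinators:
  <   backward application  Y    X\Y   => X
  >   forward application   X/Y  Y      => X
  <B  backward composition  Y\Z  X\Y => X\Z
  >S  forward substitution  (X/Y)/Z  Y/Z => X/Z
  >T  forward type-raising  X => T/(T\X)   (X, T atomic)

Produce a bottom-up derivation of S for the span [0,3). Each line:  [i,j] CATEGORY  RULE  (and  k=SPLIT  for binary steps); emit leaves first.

[0,3] S   >
  [0,2] S/(S\N)   <
    [0,1] "cat" : S
    [1,2] "from" : (S/(S\N))\S
  [2,3] "saw" : S\N

[0,1] S  lex  "cat"
[1,2] (S/(S\N))\S  lex  "from"
[0,2] S/(S\N)  <  k=1
[2,3] S\N  lex  "saw"
[0,3] S  >  k=2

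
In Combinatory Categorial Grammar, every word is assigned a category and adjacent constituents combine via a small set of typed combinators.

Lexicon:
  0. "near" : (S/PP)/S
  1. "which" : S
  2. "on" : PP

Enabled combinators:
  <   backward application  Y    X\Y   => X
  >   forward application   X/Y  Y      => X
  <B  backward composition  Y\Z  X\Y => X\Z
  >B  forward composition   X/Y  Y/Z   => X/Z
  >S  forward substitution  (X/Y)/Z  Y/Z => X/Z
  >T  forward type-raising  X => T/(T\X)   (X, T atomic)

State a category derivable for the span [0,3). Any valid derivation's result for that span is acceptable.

S

[0,3] S   >
  [0,2] S/PP   >
    [0,1] "near" : (S/PP)/S
    [1,2] "which" : S
  [2,3] "on" : PP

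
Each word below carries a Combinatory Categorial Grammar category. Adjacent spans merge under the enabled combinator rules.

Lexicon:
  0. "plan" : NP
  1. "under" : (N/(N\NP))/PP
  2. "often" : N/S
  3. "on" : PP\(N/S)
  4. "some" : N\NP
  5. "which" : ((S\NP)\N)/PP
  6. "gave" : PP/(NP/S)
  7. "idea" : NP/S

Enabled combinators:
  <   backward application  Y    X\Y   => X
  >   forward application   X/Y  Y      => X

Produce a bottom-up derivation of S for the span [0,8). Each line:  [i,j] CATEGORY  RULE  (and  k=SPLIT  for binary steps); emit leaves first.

[0,8] S   <
  [0,1] "plan" : NP
  [1,8] S\NP   <
    [1,5] N   >
      [1,4] N/(N\NP)   >
        [1,2] "under" : (N/(N\NP))/PP
        [2,4] PP   <
          [2,3] "often" : N/S
          [3,4] "on" : PP\(N/S)
      [4,5] "some" : N\NP
    [5,8] (S\NP)\N   >
      [5,6] "which" : ((S\NP)\N)/PP
      [6,8] PP   >
        [6,7] "gave" : PP/(NP/S)
        [7,8] "idea" : NP/S

[0,1] NP  lex  "plan"
[1,2] (N/(N\NP))/PP  lex  "under"
[2,3] N/S  lex  "often"
[3,4] PP\(N/S)  lex  "on"
[2,4] PP  <  k=3
[1,4] N/(N\NP)  >  k=2
[4,5] N\NP  lex  "some"
[1,5] N  >  k=4
[5,6] ((S\NP)\N)/PP  lex  "which"
[6,7] PP/(NP/S)  lex  "gave"
[7,8] NP/S  lex  "idea"
[6,8] PP  >  k=7
[5,8] (S\NP)\N  >  k=6
[1,8] S\NP  <  k=5
[0,8] S  <  k=1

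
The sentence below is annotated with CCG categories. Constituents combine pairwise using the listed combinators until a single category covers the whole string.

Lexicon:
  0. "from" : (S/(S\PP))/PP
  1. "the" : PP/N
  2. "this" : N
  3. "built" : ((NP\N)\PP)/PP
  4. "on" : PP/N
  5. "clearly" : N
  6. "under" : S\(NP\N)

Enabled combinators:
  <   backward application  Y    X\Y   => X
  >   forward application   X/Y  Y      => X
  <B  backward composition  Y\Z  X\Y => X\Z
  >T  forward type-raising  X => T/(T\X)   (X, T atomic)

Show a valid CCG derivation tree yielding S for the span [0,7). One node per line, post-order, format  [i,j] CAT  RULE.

[0,1] (S/(S\PP))/PP  lex  "from"
[1,2] PP/N  lex  "the"
[2,3] N  lex  "this"
[1,3] PP  >  k=2
[0,3] S/(S\PP)  >  k=1
[3,4] ((NP\N)\PP)/PP  lex  "built"
[4,5] PP/N  lex  "on"
[5,6] N  lex  "clearly"
[4,6] PP  >  k=5
[3,6] (NP\N)\PP  >  k=4
[6,7] S\(NP\N)  lex  "under"
[3,7] S\PP  <B  k=6
[0,7] S  >  k=3

[0,7] S   >
  [0,3] S/(S\PP)   >
    [0,1] "from" : (S/(S\PP))/PP
    [1,3] PP   >
      [1,2] "the" : PP/N
      [2,3] "this" : N
  [3,7] S\PP   <B
    [3,6] (NP\N)\PP   >
      [3,4] "built" : ((NP\N)\PP)/PP
      [4,6] PP   >
        [4,5] "on" : PP/N
        [5,6] "clearly" : N
    [6,7] "under" : S\(NP\N)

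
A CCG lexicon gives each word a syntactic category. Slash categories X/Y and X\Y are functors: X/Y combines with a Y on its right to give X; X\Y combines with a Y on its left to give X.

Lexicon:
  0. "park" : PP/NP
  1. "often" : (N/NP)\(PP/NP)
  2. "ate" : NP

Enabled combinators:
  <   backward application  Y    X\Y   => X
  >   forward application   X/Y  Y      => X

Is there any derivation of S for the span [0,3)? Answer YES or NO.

PP/NP (N/NP)\(PP/NP) NP
CKY chart[0,3] = {N}; S ∉ chart

NO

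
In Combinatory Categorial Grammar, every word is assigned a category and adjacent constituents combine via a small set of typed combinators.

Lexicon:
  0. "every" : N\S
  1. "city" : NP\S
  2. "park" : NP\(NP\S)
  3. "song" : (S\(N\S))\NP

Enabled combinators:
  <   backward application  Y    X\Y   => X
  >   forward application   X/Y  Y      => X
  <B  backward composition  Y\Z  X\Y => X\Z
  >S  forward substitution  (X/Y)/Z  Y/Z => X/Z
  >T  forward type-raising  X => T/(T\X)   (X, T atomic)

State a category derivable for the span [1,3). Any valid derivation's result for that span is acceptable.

[0,4] S   <
  [0,1] "every" : N\S
  [1,4] S\(N\S)   <
    [1,3] NP   <
      [1,2] "city" : NP\S
      [2,3] "park" : NP\(NP\S)
    [3,4] "song" : (S\(N\S))\NP

NP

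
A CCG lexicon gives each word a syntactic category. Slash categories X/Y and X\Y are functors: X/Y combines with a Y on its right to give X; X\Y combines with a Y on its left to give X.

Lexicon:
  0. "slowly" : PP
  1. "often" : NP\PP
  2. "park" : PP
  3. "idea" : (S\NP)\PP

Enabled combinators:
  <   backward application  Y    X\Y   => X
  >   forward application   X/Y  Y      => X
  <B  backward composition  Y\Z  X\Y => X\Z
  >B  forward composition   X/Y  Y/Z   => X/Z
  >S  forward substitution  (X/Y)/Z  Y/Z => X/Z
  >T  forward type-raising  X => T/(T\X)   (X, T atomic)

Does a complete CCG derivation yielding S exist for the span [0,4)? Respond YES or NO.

YES

[0,4] S   <
  [0,1] "slowly" : PP
  [1,4] S\PP   <B
    [1,2] "often" : NP\PP
    [2,4] S\NP   <
      [2,3] "park" : PP
      [3,4] "idea" : (S\NP)\PP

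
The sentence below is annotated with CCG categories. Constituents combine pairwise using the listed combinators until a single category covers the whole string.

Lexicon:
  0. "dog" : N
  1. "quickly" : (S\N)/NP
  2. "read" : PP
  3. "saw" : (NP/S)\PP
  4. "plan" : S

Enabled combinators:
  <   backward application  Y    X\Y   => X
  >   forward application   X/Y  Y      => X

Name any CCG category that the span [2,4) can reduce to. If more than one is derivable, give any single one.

NP/S

[0,5] S   <
  [0,1] "dog" : N
  [1,5] S\N   >
    [1,2] "quickly" : (S\N)/NP
    [2,5] NP   >
      [2,4] NP/S   <
        [2,3] "read" : PP
        [3,4] "saw" : (NP/S)\PP
      [4,5] "plan" : S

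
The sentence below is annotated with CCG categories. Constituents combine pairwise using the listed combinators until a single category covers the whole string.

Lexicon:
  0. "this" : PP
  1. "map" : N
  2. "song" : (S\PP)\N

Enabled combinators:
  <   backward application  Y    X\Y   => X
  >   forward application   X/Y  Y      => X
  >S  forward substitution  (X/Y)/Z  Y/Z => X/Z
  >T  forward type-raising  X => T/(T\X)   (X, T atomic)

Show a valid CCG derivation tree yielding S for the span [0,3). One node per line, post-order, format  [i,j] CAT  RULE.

[0,1] PP  lex  "this"
[1,2] N  lex  "map"
[2,3] (S\PP)\N  lex  "song"
[1,3] S\PP  <  k=2
[0,3] S  <  k=1

[0,3] S   <
  [0,1] "this" : PP
  [1,3] S\PP   <
    [1,2] "map" : N
    [2,3] "song" : (S\PP)\N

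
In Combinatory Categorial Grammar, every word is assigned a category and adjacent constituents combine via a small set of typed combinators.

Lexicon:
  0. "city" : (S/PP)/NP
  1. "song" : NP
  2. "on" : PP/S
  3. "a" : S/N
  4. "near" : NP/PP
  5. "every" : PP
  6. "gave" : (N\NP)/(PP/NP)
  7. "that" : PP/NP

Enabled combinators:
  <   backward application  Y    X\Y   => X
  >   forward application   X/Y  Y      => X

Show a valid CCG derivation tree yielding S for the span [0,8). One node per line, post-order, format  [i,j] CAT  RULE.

[0,1] (S/PP)/NP  lex  "city"
[1,2] NP  lex  "song"
[0,2] S/PP  >  k=1
[2,3] PP/S  lex  "on"
[3,4] S/N  lex  "a"
[4,5] NP/PP  lex  "near"
[5,6] PP  lex  "every"
[4,6] NP  >  k=5
[6,7] (N\NP)/(PP/NP)  lex  "gave"
[7,8] PP/NP  lex  "that"
[6,8] N\NP  >  k=7
[4,8] N  <  k=6
[3,8] S  >  k=4
[2,8] PP  >  k=3
[0,8] S  >  k=2

[0,8] S   >
  [0,2] S/PP   >
    [0,1] "city" : (S/PP)/NP
    [1,2] "song" : NP
  [2,8] PP   >
    [2,3] "on" : PP/S
    [3,8] S   >
      [3,4] "a" : S/N
      [4,8] N   <
        [4,6] NP   >
          [4,5] "near" : NP/PP
          [5,6] "every" : PP
        [6,8] N\NP   >
          [6,7] "gave" : (N\NP)/(PP/NP)
          [7,8] "that" : PP/NP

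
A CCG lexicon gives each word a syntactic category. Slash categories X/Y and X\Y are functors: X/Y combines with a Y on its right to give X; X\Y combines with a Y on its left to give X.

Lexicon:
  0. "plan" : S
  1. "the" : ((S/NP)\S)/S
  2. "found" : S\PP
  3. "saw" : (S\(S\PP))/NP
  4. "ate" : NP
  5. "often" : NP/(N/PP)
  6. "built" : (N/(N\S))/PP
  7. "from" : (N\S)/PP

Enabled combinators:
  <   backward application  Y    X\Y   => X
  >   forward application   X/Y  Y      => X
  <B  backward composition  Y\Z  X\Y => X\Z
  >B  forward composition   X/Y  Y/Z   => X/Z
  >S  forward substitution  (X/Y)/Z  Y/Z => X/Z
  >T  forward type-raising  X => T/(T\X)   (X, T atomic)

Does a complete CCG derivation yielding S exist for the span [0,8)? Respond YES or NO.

YES

[0,8] S   >
  [0,5] S/NP   <
    [0,1] "plan" : S
    [1,5] (S/NP)\S   >
      [1,2] "the" : ((S/NP)\S)/S
      [2,5] S   <
        [2,3] "found" : S\PP
        [3,5] S\(S\PP)   >
          [3,4] "saw" : (S\(S\PP))/NP
          [4,5] "ate" : NP
  [5,8] NP   >
    [5,6] "often" : NP/(N/PP)
    [6,8] N/PP   >S
      [6,7] "built" : (N/(N\S))/PP
      [7,8] "from" : (N\S)/PP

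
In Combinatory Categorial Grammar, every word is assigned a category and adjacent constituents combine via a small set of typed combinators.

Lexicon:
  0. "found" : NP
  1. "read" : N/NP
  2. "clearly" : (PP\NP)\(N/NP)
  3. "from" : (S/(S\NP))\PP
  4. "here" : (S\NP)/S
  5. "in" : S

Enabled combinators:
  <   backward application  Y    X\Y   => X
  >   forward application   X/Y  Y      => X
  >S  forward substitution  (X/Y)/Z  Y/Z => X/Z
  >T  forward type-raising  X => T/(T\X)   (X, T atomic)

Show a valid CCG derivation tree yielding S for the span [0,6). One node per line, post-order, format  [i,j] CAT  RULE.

[0,1] NP  lex  "found"
[0,1] PP/(PP\NP)  >T
[1,2] N/NP  lex  "read"
[2,3] (PP\NP)\(N/NP)  lex  "clearly"
[1,3] PP\NP  <  k=2
[0,3] PP  >  k=1
[3,4] (S/(S\NP))\PP  lex  "from"
[0,4] S/(S\NP)  <  k=3
[4,5] (S\NP)/S  lex  "here"
[5,6] S  lex  "in"
[4,6] S\NP  >  k=5
[0,6] S  >  k=4

[0,6] S   >
  [0,4] S/(S\NP)   <
    [0,3] PP   >
      [0,1] PP/(PP\NP)   >T
        [0,1] "found" : NP
      [1,3] PP\NP   <
        [1,2] "read" : N/NP
        [2,3] "clearly" : (PP\NP)\(N/NP)
    [3,4] "from" : (S/(S\NP))\PP
  [4,6] S\NP   >
    [4,5] "here" : (S\NP)/S
    [5,6] "in" : S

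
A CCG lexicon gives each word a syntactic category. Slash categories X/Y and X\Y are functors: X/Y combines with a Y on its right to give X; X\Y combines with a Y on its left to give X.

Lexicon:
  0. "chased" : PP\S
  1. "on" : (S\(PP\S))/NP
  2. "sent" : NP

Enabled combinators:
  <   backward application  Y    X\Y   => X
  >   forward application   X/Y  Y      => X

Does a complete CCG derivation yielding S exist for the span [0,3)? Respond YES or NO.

YES

[0,3] S   <
  [0,1] "chased" : PP\S
  [1,3] S\(PP\S)   >
    [1,2] "on" : (S\(PP\S))/NP
    [2,3] "sent" : NP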